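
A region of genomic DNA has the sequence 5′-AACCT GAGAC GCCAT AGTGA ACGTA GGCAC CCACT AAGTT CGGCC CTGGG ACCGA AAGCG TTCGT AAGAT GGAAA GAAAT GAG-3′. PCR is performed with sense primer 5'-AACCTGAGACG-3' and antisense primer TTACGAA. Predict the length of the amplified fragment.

Scanning the template, AACCTGAGACG occurs at positions 1–11; this primer anneals to the bottom strand there with its 3' end pointing downstream.
Taking the reverse complement of TTACGAA gives TTCGTAA, found at positions 61–67 on the template; the primer anneals here to the top strand with its 3' end pointing upstream.
Amplicon spans positions 1–67: 67 bp.

67 bp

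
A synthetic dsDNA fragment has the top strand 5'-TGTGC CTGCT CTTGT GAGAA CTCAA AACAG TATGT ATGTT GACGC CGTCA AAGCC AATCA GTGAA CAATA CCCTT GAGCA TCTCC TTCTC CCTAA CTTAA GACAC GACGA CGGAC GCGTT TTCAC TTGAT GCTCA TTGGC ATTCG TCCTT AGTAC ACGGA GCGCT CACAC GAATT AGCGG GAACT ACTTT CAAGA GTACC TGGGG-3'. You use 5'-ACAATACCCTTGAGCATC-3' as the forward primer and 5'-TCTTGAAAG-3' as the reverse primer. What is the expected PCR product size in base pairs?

131 bp

Scanning the template, ACAATACCCTTGAGCATC occurs at positions 65–82; this primer anneals to the bottom strand there with its 3' end pointing downstream.
Taking the reverse complement of TCTTGAAAG gives CTTTCAAGA, found at positions 187–195 on the template; the primer anneals here to the top strand with its 3' end pointing upstream.
The product runs from position 65 to position 195, so its length is 195 − 65 + 1 = 131 bp.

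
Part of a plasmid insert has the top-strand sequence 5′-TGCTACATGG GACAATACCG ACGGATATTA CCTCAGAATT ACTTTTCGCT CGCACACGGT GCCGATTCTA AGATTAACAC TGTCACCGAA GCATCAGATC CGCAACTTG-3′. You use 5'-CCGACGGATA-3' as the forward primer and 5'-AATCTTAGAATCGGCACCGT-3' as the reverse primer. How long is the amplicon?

Forward primer CCGACGGATA is found on the top strand at positions 18–27.
Reverse complement of the reverse primer: ACGGTGCCGATTCTAAGATT. This occurs on the top strand at positions 56–75.
Product length = (reverse-primer end) − (forward-primer start) + 1 = 75 − 18 + 1 = 58 bp.

58 bp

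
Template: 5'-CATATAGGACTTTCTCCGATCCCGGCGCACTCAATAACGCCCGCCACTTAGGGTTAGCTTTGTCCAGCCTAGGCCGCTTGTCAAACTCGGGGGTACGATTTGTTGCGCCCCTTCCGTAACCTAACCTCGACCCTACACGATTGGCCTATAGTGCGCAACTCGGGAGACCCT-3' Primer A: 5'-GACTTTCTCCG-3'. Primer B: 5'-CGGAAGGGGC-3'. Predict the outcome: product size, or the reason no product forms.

Yes — a 109 bp product.

Primer A (GACTTTCTCCG) matches the top strand at positions 8–18; it acts as a forward primer.
Primer B's reverse complement is GCCCCTTCCG, matching the top strand at positions 107–116; it acts as a reverse primer.
The 3' ends face each other across positions 8–116, giving a 109 bp product.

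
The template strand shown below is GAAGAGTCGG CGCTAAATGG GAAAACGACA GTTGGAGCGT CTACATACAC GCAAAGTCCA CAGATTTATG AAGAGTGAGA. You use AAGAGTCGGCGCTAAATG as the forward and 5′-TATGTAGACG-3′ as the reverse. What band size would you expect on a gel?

46 bp

The forward primer matches the template at positions 2–19.
The reverse primer's reverse complement is CGTCTACATA, which matches the template at positions 38–47.
Product length = (reverse-primer end) − (forward-primer start) + 1 = 47 − 2 + 1 = 46 bp.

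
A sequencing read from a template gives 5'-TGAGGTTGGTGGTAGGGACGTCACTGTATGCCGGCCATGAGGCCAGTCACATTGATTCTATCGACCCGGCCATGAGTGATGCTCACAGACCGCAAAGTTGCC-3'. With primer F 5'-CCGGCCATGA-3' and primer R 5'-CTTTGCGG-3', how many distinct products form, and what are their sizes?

The forward primer CCGGCCATGA matches the top strand at positions 31–40, 66–75.
The reverse primer's reverse complement is CCGCAAAG, matching at positions 90–97.
Each forward site pairs with the reverse site to give a product ending at position 97: sizes 67, 32 bp.

Two products: 67 bp, 32 bp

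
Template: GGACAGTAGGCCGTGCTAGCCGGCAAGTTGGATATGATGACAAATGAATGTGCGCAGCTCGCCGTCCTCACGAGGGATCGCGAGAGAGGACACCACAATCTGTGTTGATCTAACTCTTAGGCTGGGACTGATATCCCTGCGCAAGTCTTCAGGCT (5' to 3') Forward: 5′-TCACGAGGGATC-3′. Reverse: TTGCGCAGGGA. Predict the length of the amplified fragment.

Forward primer TCACGAGGGATC is found on the top strand at positions 68–79.
Reverse complement of the reverse primer: TCCCTGCGCAA. This occurs on the top strand at positions 134–144.
Amplicon spans positions 68–144: 77 bp.

77 bp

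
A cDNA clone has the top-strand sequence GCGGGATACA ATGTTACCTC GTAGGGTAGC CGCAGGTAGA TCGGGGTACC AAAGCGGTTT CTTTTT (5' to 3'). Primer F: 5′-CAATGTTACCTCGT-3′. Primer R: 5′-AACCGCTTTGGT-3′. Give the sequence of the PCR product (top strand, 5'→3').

Forward primer CAATGTTACCTCGT is found on the top strand at positions 9–22.
Reverse complement of the reverse primer: ACCAAAGCGGTT. This occurs on the top strand at positions 48–59.
The product is the template from position 9 through 59 (51 bp).

5'-CAATGTTACCTCGTAGGGTAGCCGCAGGTAGATCGGGGTACCAAAGCGGTT-3'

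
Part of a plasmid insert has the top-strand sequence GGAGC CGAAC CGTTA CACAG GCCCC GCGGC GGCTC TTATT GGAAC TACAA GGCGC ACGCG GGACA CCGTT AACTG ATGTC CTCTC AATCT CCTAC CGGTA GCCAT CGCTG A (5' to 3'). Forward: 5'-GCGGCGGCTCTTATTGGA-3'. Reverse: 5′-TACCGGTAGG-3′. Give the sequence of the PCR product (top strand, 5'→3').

5'-GCGGCGGCTCTTATTGGAACTACAAGGCGCACGCGGGACACCGTTAACTGATGTCCTCTCAATCTCCTACCGGTA-3'

The forward primer matches the template at positions 26–43.
The reverse primer's reverse complement is CCTACCGGTA, which matches the template at positions 91–100.
The product is the template from position 26 through 100 (75 bp).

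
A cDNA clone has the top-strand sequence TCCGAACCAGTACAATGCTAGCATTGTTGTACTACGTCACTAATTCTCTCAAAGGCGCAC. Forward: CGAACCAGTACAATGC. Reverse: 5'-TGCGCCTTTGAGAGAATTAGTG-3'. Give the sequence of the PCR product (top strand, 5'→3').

5'-CGAACCAGTACAATGCTAGCATTGTTGTACTACGTCACTAATTCTCTCAAAGGCGCA-3'

The forward primer matches the template at positions 3–18.
Reverse complement of the reverse primer: CACTAATTCTCTCAAAGGCGCA. This occurs on the top strand at positions 38–59.
The product is the template from position 3 through 59 (57 bp).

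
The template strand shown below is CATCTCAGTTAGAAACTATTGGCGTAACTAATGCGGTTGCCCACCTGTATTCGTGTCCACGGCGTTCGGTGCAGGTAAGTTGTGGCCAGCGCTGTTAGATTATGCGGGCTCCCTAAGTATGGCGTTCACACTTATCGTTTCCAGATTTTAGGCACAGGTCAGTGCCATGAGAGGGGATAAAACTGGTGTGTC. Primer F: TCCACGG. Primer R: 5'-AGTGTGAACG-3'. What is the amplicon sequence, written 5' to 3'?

5'-TCCACGGCGTTCGGTGCAGGTAAGTTGTGGCCAGCGCTGTTAGATTATGCGGGCTCCCTAAGTATGGCGTTCACACT-3'

Forward primer TCCACGG is found on the top strand at positions 56–62.
The reverse primer's reverse complement is CGTTCACACT, which matches the template at positions 123–132.
The product is the template from position 56 through 132 (77 bp).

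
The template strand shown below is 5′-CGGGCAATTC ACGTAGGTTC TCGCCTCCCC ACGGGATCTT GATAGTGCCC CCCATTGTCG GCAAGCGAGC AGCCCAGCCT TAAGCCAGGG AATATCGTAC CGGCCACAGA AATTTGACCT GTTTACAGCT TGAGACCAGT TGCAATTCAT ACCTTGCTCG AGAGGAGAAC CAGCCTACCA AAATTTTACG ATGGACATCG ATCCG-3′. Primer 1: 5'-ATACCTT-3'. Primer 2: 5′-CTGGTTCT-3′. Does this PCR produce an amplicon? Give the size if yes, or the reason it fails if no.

Yes — a 25 bp product.

Primer 1 (ATACCTT) matches the top strand at positions 149–155; it acts as a forward primer.
Primer 2's reverse complement is AGAACCAG, matching the top strand at positions 166–173; it acts as a reverse primer.
The 3' ends face each other across positions 149–173, giving a 25 bp product.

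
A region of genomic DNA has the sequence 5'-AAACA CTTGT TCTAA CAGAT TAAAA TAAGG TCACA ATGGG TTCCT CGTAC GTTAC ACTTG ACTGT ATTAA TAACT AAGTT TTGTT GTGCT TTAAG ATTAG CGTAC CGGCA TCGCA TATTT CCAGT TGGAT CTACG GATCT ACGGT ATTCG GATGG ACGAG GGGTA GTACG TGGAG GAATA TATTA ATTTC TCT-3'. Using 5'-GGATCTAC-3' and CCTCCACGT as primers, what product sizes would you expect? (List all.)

50 bp, 42 bp

The forward primer GGATCTAC matches the top strand at positions 127–134, 135–142.
The reverse primer's reverse complement is ACGTGGAGG, matching at positions 168–176.
Each forward site pairs with the reverse site to give a product ending at position 176: sizes 50, 42 bp.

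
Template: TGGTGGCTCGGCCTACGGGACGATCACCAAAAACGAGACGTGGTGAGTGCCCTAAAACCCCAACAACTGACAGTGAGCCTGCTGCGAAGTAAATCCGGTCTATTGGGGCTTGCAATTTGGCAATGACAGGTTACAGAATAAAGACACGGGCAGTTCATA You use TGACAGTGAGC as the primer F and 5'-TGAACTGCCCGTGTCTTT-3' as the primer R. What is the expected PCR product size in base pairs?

Scanning the template, TGACAGTGAGC occurs at positions 68–78; this primer anneals to the bottom strand there with its 3' end pointing downstream.
Reverse complement of the reverse primer: AAAGACACGGGCAGTTCA. This occurs on the top strand at positions 140–157.
Amplicon spans positions 68–157: 90 bp.

90 bp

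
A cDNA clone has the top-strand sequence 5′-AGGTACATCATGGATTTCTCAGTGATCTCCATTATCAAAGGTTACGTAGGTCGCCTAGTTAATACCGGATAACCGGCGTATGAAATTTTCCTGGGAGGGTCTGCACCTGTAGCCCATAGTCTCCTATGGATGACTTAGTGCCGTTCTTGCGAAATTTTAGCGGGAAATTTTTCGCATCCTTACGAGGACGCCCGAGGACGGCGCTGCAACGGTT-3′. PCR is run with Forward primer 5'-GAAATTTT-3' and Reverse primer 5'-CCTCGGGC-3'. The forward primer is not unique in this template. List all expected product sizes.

The forward primer GAAATTTT matches the top strand at positions 82–89, 151–158, 164–171.
The reverse primer's reverse complement is GCCCGAGG, matching at positions 190–197.
Each forward site pairs with the reverse site to give a product ending at position 197: sizes 116, 47, 34 bp.

116 bp, 47 bp, 34 bp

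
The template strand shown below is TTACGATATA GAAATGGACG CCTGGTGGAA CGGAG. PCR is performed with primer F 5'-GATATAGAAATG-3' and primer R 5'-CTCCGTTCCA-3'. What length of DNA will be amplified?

31 bp

Scanning the template, GATATAGAAATG occurs at positions 5–16; this primer anneals to the bottom strand there with its 3' end pointing downstream.
Reverse complement of the reverse primer: TGGAACGGAG. This occurs on the top strand at positions 26–35.
The product runs from position 5 to position 35, so its length is 35 − 5 + 1 = 31 bp.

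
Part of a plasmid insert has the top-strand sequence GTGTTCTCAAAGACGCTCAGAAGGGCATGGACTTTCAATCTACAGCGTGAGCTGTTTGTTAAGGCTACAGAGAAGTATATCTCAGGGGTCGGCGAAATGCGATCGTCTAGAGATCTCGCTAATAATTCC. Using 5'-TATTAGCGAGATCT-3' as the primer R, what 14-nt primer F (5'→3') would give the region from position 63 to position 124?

The reverse primer's reverse complement AGATCTCGCTAATA matches the template at positions 111–124; the product starts at position 63.
The forward primer is identical to the top strand over positions 63–76: GGCTACAGAGAAGT.

5'-GGCTACAGAGAAGT-3'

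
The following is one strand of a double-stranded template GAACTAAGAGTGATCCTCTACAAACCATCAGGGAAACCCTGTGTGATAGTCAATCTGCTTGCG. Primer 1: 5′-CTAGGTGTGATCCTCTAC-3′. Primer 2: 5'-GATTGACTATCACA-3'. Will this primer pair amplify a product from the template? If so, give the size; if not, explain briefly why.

No product — primer 1 has no binding site in the template.

Primer 1 (CTAGGTGTGATCCTCTAC) does not match the top strand, and its reverse complement GTAGAGGATCACACCTAG does not match either.
With no annealing site for primer 1, no amplification occurs.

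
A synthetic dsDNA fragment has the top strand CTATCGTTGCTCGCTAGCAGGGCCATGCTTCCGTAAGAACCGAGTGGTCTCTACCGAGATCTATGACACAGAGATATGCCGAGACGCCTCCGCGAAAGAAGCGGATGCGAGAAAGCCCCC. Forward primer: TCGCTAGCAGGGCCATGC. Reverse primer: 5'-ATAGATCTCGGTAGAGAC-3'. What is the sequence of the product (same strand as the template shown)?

The forward primer matches the template at positions 11–28.
Reverse complement of the reverse primer: GTCTCTACCGAGATCTAT. This occurs on the top strand at positions 47–64.
The product is the template from position 11 through 64 (54 bp).

5'-TCGCTAGCAGGGCCATGCTTCCGTAAGAACCGAGTGGTCTCTACCGAGATCTAT-3'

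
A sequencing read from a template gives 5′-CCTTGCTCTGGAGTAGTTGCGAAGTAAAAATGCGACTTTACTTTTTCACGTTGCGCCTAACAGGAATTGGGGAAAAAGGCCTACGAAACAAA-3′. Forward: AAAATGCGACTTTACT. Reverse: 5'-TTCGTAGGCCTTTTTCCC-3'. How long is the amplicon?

61 bp

Forward primer AAAATGCGACTTTACT is found on the top strand at positions 27–42.
Taking the reverse complement of TTCGTAGGCCTTTTTCCC gives GGGAAAAAGGCCTACGAA, found at positions 70–87 on the template; the primer anneals here to the top strand with its 3' end pointing upstream.
Amplicon spans positions 27–87: 61 bp.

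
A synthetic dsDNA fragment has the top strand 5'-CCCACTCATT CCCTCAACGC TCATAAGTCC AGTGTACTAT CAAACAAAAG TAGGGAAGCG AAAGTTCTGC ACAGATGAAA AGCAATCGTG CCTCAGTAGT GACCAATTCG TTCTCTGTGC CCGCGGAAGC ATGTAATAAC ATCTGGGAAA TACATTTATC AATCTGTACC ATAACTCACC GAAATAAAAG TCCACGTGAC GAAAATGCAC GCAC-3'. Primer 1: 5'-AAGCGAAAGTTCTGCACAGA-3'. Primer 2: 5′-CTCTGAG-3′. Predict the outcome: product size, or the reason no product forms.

Primer 2 (CTCTGAG) does not match the top strand, and its reverse complement CTCAGAG does not match either.
With no annealing site for primer 2, no amplification occurs.

No product — primer 2 has no binding site in the template.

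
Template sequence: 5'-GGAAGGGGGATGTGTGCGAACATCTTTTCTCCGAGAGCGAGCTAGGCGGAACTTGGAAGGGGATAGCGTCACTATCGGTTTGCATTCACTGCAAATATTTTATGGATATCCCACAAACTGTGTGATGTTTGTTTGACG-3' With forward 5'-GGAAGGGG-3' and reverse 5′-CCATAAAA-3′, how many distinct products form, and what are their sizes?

Two products: 105 bp, 51 bp

The forward primer GGAAGGGG matches the top strand at positions 1–8, 55–62.
The reverse primer's reverse complement is TTTTATGG, matching at positions 98–105.
Each forward site pairs with the reverse site to give a product ending at position 105: sizes 105, 51 bp.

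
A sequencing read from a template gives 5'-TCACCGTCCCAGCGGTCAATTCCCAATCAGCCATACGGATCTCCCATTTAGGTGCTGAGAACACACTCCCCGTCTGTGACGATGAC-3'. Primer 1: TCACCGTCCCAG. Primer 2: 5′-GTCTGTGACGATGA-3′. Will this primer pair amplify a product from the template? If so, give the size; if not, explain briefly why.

No product — both primers anneal to the same strand and extend in the same direction.

Primer 1 (TCACCGTCCCAG) matches the top strand at positions 1–12 (3' end points downstream).
Primer 2 (GTCTGTGACGATGA) also matches the top strand directly, at positions 72–85 — its reverse complement TCATCGTCACAGAC is not present.
Both primers anneal to the bottom strand with 3' ends pointing the same way, so neither can prime synthesis back toward the other.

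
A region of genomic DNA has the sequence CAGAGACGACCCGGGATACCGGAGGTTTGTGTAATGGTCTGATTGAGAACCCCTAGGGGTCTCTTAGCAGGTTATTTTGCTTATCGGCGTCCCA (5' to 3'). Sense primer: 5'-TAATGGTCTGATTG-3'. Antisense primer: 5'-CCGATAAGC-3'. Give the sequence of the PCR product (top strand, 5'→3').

The forward primer matches the template at positions 32–45.
The reverse primer's reverse complement is GCTTATCGG, which matches the template at positions 79–87.
The product is the template from position 32 through 87 (56 bp).

5'-TAATGGTCTGATTGAGAACCCCTAGGGGTCTCTTAGCAGGTTATTTTGCTTATCGG-3'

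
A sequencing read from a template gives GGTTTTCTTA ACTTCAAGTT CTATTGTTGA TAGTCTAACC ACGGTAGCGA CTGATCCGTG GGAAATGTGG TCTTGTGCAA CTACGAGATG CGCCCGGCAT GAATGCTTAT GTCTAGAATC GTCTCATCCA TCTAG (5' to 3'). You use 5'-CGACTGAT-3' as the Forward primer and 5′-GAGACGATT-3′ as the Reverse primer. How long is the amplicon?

Scanning the template, CGACTGAT occurs at positions 48–55; this primer anneals to the bottom strand there with its 3' end pointing downstream.
The reverse primer's reverse complement is AATCGTCTC, which matches the template at positions 117–125.
Amplicon spans positions 48–125: 78 bp.

78 bp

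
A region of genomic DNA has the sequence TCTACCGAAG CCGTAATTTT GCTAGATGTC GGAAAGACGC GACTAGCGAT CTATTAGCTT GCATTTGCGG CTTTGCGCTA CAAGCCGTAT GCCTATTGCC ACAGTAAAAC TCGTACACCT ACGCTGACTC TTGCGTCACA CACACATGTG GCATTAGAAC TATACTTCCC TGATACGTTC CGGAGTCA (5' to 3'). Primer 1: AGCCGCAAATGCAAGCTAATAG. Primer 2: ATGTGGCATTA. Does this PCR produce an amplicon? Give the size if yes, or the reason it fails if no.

No product — the primers' 3' ends point away from each other.

Primer 1 (AGCCGCAAATGCAAGCTAATAG) has reverse complement CTATTAGCTTGCATTTGCGGCT, which matches the top strand at positions 51–72; primer 1 anneals to the top strand there with its 3' end pointing upstream toward position 51.
Primer 2 (ATGTGGCATTA) matches the top strand directly at positions 146–156; it anneals to the bottom strand with its 3' end pointing downstream toward position 156.
The 3' ends diverge (primer 1 extends toward position 1, primer 2 toward position 188), so the primers never converge on a shared product.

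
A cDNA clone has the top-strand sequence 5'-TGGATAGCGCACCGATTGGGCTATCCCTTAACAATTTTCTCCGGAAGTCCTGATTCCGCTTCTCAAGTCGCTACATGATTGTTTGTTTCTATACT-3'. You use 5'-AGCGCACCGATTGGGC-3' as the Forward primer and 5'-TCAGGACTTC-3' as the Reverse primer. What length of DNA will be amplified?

48 bp

The forward primer matches the template at positions 6–21.
Reverse complement of the reverse primer: GAAGTCCTGA. This occurs on the top strand at positions 44–53.
The product runs from position 6 to position 53, so its length is 53 − 6 + 1 = 48 bp.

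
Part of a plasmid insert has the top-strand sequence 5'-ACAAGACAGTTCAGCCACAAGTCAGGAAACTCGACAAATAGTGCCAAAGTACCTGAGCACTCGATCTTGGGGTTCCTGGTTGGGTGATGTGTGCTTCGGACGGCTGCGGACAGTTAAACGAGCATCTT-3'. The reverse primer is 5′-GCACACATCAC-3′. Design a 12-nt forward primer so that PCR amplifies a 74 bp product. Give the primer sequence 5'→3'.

The reverse primer's reverse complement GTGATGTGTGC matches the template at positions 84–94, so the product ends at position 94.
A 74 bp product then starts at position 94 − 74 + 1 = 21.
The forward primer is identical to the top strand there: GTCAGGAAACTC.

5'-GTCAGGAAACTC-3'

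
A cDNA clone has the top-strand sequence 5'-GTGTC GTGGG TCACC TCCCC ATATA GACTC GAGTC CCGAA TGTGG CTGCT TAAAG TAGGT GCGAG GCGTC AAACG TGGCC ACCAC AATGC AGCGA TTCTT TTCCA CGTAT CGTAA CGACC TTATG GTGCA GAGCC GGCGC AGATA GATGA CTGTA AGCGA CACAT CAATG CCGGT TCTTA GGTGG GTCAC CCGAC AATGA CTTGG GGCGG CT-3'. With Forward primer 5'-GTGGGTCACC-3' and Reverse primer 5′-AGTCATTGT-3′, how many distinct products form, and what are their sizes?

Two products: 197 bp, 21 bp

The forward primer GTGGGTCACC matches the top strand at positions 6–15, 182–191.
The reverse primer's reverse complement is ACAATGACT, matching at positions 194–202.
Each forward site pairs with the reverse site to give a product ending at position 202: sizes 197, 21 bp.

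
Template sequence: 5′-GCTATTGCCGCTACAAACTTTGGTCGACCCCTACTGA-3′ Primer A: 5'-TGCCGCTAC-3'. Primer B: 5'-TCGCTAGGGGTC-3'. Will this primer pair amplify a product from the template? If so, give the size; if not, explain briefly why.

No product — primer B has no binding site in the template.

Primer B (TCGCTAGGGGTC) does not match the top strand, and its reverse complement GACCCCTAGCGA does not match either.
With no annealing site for primer B, no amplification occurs.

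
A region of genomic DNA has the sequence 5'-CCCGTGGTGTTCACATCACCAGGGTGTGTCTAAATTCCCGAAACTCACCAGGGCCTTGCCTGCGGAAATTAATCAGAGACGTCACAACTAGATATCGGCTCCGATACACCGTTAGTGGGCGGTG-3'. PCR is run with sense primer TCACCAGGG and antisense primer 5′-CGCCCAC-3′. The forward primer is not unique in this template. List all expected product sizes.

106 bp, 77 bp

The forward primer TCACCAGGG matches the top strand at positions 16–24, 45–53.
The reverse primer's reverse complement is GTGGGCG, matching at positions 115–121.
Each forward site pairs with the reverse site to give a product ending at position 121: sizes 106, 77 bp.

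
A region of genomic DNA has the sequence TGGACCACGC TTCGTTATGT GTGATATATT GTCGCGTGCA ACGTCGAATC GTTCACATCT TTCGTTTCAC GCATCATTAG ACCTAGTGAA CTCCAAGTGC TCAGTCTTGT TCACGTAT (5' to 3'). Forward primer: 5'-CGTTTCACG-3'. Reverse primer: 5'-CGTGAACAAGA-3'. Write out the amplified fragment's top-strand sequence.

5'-CGTTTCACGCATCATTAGACCTAGTGAACTCCAAGTGCTCAGTCTTGTTCACG-3'

The forward primer matches the template at positions 63–71.
Taking the reverse complement of CGTGAACAAGA gives TCTTGTTCACG, found at positions 105–115 on the template; the primer anneals here to the top strand with its 3' end pointing upstream.
The product is the template from position 63 through 115 (53 bp).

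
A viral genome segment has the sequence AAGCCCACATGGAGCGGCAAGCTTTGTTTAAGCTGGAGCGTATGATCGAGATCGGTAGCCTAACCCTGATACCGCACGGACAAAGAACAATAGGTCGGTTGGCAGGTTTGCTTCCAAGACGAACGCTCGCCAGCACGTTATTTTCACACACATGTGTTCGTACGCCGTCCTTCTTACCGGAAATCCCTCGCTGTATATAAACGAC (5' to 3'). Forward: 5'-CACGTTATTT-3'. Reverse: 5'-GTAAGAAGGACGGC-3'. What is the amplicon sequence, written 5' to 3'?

Scanning the template, CACGTTATTT occurs at positions 134–143; this primer anneals to the bottom strand there with its 3' end pointing downstream.
The reverse primer's reverse complement is GCCGTCCTTCTTAC, which matches the template at positions 164–177.
The product is the template from position 134 through 177 (44 bp).

5'-CACGTTATTTTCACACACATGTGTTCGTACGCCGTCCTTCTTAC-3'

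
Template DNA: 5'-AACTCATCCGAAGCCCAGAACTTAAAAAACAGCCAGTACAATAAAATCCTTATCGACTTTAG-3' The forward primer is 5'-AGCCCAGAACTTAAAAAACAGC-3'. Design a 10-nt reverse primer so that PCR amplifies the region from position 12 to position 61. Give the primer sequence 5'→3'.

The product's 3' end on the top strand is position 61.
The reverse primer anneals to the top strand over positions 52–61, i.e. to ATCGACTTTA.
Its sequence written 5'→3' is the reverse complement: TAAAGTCGAT.

5'-TAAAGTCGAT-3'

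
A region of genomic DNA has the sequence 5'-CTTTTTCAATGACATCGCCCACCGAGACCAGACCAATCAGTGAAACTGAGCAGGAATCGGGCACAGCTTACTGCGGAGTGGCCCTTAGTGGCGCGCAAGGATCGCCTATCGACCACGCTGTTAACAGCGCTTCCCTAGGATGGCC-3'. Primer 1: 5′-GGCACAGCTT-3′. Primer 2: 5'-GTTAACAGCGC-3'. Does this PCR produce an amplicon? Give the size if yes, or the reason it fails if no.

No product — both primers anneal to the same strand and extend in the same direction.

Primer 1 (GGCACAGCTT) matches the top strand at positions 60–69 (3' end points downstream).
Primer 2 (GTTAACAGCGC) also matches the top strand directly, at positions 120–130 — its reverse complement GCGCTGTTAAC is not present.
Both primers anneal to the bottom strand with 3' ends pointing the same way, so neither can prime synthesis back toward the other.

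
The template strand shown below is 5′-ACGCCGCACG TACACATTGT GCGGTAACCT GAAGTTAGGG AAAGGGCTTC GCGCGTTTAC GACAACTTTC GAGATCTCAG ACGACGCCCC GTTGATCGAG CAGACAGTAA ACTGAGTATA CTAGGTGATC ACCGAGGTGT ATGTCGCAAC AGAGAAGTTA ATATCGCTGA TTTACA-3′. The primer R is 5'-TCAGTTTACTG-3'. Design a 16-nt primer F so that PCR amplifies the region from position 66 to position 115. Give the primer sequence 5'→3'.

The reverse primer's reverse complement CAGTAAACTGA matches the template at positions 105–115; the product starts at position 66.
The forward primer is identical to the top strand over positions 66–81: CTTTCGAGATCTCAGA.

5'-CTTTCGAGATCTCAGA-3'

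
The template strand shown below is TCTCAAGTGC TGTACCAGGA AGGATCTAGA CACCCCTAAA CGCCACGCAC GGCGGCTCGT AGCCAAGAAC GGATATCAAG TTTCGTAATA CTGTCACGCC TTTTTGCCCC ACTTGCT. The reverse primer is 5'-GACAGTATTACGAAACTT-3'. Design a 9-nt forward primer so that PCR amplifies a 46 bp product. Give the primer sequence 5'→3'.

The reverse primer's reverse complement AAGTTTCGTAATACTGTC matches the template at positions 78–95, so the product ends at position 95.
A 46 bp product then starts at position 95 − 46 + 1 = 50.
The forward primer is identical to the top strand there: CGGCGGCTC.

5'-CGGCGGCTC-3'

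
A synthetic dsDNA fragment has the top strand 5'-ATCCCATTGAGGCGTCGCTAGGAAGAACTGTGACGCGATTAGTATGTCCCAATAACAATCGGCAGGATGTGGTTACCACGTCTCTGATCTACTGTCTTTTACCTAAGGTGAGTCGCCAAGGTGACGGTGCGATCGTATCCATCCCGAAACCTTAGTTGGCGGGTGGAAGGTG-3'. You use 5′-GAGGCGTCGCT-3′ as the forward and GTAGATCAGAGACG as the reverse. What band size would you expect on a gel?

84 bp

Scanning the template, GAGGCGTCGCT occurs at positions 9–19; this primer anneals to the bottom strand there with its 3' end pointing downstream.
The reverse primer's reverse complement is CGTCTCTGATCTAC, which matches the template at positions 79–92.
Amplicon spans positions 9–92: 84 bp.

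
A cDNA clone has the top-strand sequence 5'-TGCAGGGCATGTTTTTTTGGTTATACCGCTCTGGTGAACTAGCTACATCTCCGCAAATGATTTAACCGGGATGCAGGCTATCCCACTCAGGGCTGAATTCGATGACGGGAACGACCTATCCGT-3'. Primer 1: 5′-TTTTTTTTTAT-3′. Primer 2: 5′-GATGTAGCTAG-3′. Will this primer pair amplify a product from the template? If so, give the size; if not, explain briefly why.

Primer 1 (TTTTTTTTTAT) does not match the top strand, and its reverse complement ATAAAAAAAAA does not match either.
With no annealing site for primer 1, no amplification occurs.

No product — primer 1 has no binding site in the template.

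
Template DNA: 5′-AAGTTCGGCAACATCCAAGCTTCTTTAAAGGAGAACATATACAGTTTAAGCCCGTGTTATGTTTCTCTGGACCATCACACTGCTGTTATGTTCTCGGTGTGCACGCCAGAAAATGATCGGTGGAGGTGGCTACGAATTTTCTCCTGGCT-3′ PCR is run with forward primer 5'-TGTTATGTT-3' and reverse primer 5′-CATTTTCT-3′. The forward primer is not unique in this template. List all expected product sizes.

61 bp, 32 bp

The forward primer TGTTATGTT matches the top strand at positions 55–63, 84–92.
The reverse primer's reverse complement is AGAAAATG, matching at positions 108–115.
Each forward site pairs with the reverse site to give a product ending at position 115: sizes 61, 32 bp.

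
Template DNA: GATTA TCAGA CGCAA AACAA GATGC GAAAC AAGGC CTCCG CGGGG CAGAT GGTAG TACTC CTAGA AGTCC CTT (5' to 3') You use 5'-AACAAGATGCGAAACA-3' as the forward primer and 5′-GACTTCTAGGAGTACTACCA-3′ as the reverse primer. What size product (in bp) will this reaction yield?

Forward primer AACAAGATGCGAAACA is found on the top strand at positions 16–31.
Reverse complement of the reverse primer: TGGTAGTACTCCTAGAAGTC. This occurs on the top strand at positions 50–69.
The product runs from position 16 to position 69, so its length is 69 − 16 + 1 = 54 bp.

54 bp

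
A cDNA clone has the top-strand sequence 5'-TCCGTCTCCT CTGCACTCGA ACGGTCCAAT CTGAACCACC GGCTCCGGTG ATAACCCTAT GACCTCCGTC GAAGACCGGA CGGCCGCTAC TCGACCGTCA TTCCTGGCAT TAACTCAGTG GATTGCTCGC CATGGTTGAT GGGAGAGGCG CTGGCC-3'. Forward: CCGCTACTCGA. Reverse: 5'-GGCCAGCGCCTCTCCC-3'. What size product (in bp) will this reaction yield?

73 bp

Forward primer CCGCTACTCGA is found on the top strand at positions 84–94.
Taking the reverse complement of GGCCAGCGCCTCTCCC gives GGGAGAGGCGCTGGCC, found at positions 141–156 on the template; the primer anneals here to the top strand with its 3' end pointing upstream.
The product runs from position 84 to position 156, so its length is 156 − 84 + 1 = 73 bp.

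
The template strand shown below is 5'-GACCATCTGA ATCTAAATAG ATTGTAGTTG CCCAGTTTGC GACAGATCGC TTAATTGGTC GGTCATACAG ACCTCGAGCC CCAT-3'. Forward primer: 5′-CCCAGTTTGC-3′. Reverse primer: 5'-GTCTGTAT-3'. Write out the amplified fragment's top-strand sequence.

Scanning the template, CCCAGTTTGC occurs at positions 31–40; this primer anneals to the bottom strand there with its 3' end pointing downstream.
The reverse primer's reverse complement is ATACAGAC, which matches the template at positions 65–72.
The product is the template from position 31 through 72 (42 bp).

5'-CCCAGTTTGCGACAGATCGCTTAATTGGTCGGTCATACAGAC-3'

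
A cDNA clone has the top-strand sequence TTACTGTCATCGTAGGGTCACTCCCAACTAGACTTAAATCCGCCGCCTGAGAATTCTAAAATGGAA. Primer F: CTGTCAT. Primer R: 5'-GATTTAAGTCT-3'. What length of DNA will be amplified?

37 bp

Forward primer CTGTCAT is found on the top strand at positions 4–10.
Taking the reverse complement of GATTTAAGTCT gives AGACTTAAATC, found at positions 30–40 on the template; the primer anneals here to the top strand with its 3' end pointing upstream.
Amplicon spans positions 4–40: 37 bp.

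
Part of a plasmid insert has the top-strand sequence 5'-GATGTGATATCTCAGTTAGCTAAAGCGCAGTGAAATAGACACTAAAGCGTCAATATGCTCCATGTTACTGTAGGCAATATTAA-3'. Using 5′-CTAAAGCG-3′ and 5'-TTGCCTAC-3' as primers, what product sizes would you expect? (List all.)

58 bp, 36 bp

The forward primer CTAAAGCG matches the top strand at positions 20–27, 42–49.
The reverse primer's reverse complement is GTAGGCAA, matching at positions 70–77.
Each forward site pairs with the reverse site to give a product ending at position 77: sizes 58, 36 bp.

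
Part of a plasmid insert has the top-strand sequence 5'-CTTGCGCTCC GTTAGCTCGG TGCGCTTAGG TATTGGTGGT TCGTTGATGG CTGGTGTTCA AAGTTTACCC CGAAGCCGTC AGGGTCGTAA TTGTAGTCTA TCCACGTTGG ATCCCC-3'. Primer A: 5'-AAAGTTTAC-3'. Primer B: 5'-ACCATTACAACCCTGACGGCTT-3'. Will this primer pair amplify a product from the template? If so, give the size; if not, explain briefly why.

Primer B (ACCATTACAACCCTGACGGCTT) does not match the top strand, and its reverse complement AAGCCGTCAGGGTTGTAATGGT does not match either.
With no annealing site for primer B, no amplification occurs.

No product — primer B has no binding site in the template.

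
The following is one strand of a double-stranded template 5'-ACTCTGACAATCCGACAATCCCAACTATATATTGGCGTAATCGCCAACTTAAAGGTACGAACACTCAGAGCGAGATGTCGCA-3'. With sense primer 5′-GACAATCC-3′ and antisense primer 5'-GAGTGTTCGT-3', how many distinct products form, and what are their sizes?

The forward primer GACAATCC matches the top strand at positions 6–13, 14–21.
The reverse primer's reverse complement is ACGAACACTC, matching at positions 57–66.
Each forward site pairs with the reverse site to give a product ending at position 66: sizes 61, 53 bp.

Two products: 61 bp, 53 bp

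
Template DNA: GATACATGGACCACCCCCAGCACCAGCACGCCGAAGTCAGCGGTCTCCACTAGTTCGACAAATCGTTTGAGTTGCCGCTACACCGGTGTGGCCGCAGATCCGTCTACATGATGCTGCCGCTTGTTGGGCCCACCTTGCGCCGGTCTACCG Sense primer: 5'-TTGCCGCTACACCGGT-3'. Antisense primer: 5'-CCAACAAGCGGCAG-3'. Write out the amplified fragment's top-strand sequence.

Scanning the template, TTGCCGCTACACCGGT occurs at positions 72–87; this primer anneals to the bottom strand there with its 3' end pointing downstream.
Taking the reverse complement of CCAACAAGCGGCAG gives CTGCCGCTTGTTGG, found at positions 114–127 on the template; the primer anneals here to the top strand with its 3' end pointing upstream.
The product is the template from position 72 through 127 (56 bp).

5'-TTGCCGCTACACCGGTGTGGCCGCAGATCCGTCTACATGATGCTGCCGCTTGTTGG-3'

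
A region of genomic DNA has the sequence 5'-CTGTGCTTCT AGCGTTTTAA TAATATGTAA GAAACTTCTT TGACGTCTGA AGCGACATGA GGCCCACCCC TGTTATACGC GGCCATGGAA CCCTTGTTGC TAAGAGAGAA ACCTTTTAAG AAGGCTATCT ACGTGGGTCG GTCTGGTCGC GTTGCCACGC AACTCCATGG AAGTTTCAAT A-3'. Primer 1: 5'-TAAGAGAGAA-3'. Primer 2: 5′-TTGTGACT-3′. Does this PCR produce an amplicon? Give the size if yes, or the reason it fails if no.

Primer 2 (TTGTGACT) does not match the top strand, and its reverse complement AGTCACAA does not match either.
With no annealing site for primer 2, no amplification occurs.

No product — primer 2 has no binding site in the template.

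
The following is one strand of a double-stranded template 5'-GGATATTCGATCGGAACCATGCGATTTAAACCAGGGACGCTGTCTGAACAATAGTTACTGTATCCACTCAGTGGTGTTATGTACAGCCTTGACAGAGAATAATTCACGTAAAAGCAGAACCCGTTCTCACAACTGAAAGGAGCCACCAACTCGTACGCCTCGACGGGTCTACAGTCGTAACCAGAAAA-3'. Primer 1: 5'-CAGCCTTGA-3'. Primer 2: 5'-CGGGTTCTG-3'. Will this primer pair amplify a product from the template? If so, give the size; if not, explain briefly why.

Primer 1 (CAGCCTTGA) matches the top strand at positions 84–92; it acts as a forward primer.
Primer 2's reverse complement is CAGAACCCG, matching the top strand at positions 115–123; it acts as a reverse primer.
The 3' ends face each other across positions 84–123, giving a 40 bp product.

Yes — a 40 bp product.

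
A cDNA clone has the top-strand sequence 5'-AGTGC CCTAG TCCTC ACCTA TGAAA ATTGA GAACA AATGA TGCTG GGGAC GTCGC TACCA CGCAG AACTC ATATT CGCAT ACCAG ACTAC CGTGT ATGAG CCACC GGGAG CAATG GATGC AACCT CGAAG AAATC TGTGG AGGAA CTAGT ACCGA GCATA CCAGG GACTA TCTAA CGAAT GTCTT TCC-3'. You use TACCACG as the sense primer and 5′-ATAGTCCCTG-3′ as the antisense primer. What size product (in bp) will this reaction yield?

Forward primer TACCACG is found on the top strand at positions 56–62.
Reverse complement of the reverse primer: CAGGGACTAT. This occurs on the top strand at positions 162–171.
Amplicon spans positions 56–171: 116 bp.

116 bp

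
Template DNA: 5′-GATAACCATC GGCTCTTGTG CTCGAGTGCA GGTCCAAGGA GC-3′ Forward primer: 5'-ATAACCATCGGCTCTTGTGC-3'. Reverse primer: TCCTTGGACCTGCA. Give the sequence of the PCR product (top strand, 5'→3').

Forward primer ATAACCATCGGCTCTTGTGC is found on the top strand at positions 2–21.
Reverse complement of the reverse primer: TGCAGGTCCAAGGA. This occurs on the top strand at positions 27–40.
The product is the template from position 2 through 40 (39 bp).

5'-ATAACCATCGGCTCTTGTGCTCGAGTGCAGGTCCAAGGA-3'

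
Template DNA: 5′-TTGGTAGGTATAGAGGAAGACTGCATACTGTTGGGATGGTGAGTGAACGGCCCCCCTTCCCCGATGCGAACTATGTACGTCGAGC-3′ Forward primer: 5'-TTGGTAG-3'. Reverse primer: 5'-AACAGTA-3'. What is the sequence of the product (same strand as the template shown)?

5'-TTGGTAGGTATAGAGGAAGACTGCATACTGTT-3'

The forward primer matches the template at positions 1–7.
Reverse complement of the reverse primer: TACTGTT. This occurs on the top strand at positions 26–32.
The product is the template from position 1 through 32 (32 bp).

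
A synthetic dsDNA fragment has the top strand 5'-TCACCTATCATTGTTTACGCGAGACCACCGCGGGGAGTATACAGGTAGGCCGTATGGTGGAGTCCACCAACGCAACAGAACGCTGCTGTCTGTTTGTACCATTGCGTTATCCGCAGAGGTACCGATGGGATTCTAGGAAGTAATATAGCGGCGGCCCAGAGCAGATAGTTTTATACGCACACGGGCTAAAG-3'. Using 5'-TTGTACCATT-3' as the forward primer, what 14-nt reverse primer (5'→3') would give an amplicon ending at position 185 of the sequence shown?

5'-CCCGTGTGCGTATA-3'

The forward primer binds at positions 94–103; the product's 3' end on the top strand is position 185.
The reverse primer anneals to the top strand over positions 172–185, i.e. to TATACGCACACGGG.
Its sequence written 5'→3' is the reverse complement: CCCGTGTGCGTATA.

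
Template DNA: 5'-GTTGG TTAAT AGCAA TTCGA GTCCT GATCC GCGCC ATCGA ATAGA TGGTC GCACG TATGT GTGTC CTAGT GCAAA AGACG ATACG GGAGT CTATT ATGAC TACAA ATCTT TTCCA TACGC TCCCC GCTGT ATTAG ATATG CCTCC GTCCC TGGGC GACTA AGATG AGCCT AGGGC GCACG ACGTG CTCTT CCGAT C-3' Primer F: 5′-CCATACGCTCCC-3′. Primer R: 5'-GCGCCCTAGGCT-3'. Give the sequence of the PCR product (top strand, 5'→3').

Forward primer CCATACGCTCCC is found on the top strand at positions 113–124.
Reverse complement of the reverse primer: AGCCTAGGGCGC. This occurs on the top strand at positions 166–177.
The product is the template from position 113 through 177 (65 bp).

5'-CCATACGCTCCCCGCTGTATTAGATATGCCTCCGTCCCTGGGCGACTAAGATGAGCCTAGGGCGC-3'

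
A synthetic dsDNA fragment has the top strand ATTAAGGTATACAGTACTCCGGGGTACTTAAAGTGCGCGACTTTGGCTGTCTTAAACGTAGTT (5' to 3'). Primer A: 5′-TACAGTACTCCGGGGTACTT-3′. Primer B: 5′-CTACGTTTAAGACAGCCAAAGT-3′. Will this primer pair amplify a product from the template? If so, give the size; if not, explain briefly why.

Primer A (TACAGTACTCCGGGGTACTT) matches the top strand at positions 10–29; it acts as a forward primer.
Primer B's reverse complement is ACTTTGGCTGTCTTAAACGTAG, matching the top strand at positions 40–61; it acts as a reverse primer.
The 3' ends face each other across positions 10–61, giving a 52 bp product.

Yes — a 52 bp product.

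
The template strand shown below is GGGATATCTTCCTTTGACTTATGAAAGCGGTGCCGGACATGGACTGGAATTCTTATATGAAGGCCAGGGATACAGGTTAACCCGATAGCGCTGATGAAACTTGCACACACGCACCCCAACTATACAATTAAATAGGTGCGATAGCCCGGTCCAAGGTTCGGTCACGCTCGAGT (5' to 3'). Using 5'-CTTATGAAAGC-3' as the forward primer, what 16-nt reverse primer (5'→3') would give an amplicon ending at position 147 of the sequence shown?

5'-GGGCTATCGCACCTAT-3'

The forward primer binds at positions 18–28; the product's 3' end on the top strand is position 147.
The reverse primer anneals to the top strand over positions 132–147, i.e. to ATAGGTGCGATAGCCC.
Its sequence written 5'→3' is the reverse complement: GGGCTATCGCACCTAT.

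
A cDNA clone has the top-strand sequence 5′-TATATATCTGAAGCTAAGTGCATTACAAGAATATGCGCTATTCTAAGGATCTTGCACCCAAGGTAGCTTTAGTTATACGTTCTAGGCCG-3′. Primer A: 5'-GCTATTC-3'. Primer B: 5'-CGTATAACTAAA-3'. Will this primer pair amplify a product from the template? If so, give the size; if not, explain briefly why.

Yes — a 43 bp product.

Primer A (GCTATTC) matches the top strand at positions 37–43; it acts as a forward primer.
Primer B's reverse complement is TTTAGTTATACG, matching the top strand at positions 68–79; it acts as a reverse primer.
The 3' ends face each other across positions 37–79, giving a 43 bp product.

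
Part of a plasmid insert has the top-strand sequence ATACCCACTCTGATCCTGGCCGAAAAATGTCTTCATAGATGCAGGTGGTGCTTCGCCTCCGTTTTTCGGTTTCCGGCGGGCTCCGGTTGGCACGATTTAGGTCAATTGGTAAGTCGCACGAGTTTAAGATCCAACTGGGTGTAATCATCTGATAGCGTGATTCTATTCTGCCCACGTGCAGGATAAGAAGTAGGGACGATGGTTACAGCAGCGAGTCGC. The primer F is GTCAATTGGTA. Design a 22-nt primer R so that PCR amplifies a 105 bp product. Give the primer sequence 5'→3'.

5'-TAACCATCGTCCCTACTTCTTA-3'

The forward primer binds at positions 101–111, so a 105 bp product ends at position 101 + 105 − 1 = 205.
The reverse primer anneals to the top strand over positions 184–205, i.e. to TAAGAAGTAGGGACGATGGTTA.
Its sequence written 5'→3' is the reverse complement: TAACCATCGTCCCTACTTCTTA.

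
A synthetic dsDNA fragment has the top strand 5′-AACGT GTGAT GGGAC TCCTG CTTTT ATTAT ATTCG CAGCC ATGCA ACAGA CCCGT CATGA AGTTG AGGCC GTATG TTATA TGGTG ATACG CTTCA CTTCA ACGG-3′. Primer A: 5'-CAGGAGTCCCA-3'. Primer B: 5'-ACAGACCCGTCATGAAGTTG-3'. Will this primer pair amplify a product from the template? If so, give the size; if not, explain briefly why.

Primer A (CAGGAGTCCCA) has reverse complement TGGGACTCCTG, which matches the top strand at positions 10–20; primer A anneals to the top strand there with its 3' end pointing upstream toward position 10.
Primer B (ACAGACCCGTCATGAAGTTG) matches the top strand directly at positions 46–65; it anneals to the bottom strand with its 3' end pointing downstream toward position 65.
The 3' ends diverge (primer A extends toward position 1, primer B toward position 104), so the primers never converge on a shared product.

No product — the primers' 3' ends point away from each other.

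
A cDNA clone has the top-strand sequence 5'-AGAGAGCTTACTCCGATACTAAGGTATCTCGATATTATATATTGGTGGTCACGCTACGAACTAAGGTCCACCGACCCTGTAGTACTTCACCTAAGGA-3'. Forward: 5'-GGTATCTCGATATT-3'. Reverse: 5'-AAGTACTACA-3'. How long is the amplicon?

65 bp

The forward primer matches the template at positions 23–36.
Reverse complement of the reverse primer: TGTAGTACTT. This occurs on the top strand at positions 78–87.
The product runs from position 23 to position 87, so its length is 87 − 23 + 1 = 65 bp.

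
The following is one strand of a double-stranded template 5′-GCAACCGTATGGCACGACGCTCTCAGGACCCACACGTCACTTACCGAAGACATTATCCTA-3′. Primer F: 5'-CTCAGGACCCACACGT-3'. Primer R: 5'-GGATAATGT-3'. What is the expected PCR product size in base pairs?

The forward primer matches the template at positions 22–37.
Taking the reverse complement of GGATAATGT gives ACATTATCC, found at positions 50–58 on the template; the primer anneals here to the top strand with its 3' end pointing upstream.
Amplicon spans positions 22–58: 37 bp.

37 bp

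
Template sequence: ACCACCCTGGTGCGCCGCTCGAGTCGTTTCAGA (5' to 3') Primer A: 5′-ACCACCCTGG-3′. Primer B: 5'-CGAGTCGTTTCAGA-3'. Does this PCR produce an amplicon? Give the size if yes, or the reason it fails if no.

Primer A (ACCACCCTGG) matches the top strand at positions 1–10 (3' end points downstream).
Primer B (CGAGTCGTTTCAGA) also matches the top strand directly, at positions 20–33 — its reverse complement TCTGAAACGACTCG is not present.
Both primers anneal to the bottom strand with 3' ends pointing the same way, so neither can prime synthesis back toward the other.

No product — both primers anneal to the same strand and extend in the same direction.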